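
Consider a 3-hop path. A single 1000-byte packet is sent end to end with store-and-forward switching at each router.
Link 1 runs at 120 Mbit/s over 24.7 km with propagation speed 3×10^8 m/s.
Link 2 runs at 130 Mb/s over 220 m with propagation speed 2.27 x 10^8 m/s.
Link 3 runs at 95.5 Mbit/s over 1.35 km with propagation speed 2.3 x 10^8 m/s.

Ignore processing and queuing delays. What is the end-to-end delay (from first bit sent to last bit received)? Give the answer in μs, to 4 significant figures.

301.1 μs

L = 1000 × 8 = 8000 bits.
Transmission delays (L/R per hop): 66.6667, 61.5385, 83.7696 μs; sum = 211.975 μs.
Propagation delays (d/s per hop): 82.3333, 0.969163, 5.86957 μs; sum = 89.1721 μs.
End-to-end = 301.1 μs.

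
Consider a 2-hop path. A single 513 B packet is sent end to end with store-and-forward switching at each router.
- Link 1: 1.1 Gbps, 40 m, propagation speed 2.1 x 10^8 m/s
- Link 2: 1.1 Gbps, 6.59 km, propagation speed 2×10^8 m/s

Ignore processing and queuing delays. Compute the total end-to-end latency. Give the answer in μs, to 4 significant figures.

40.60 μs

L = 513 × 8 = 4104 bits.
Transmission delay per hop = L/R = 4104/1100000000 = 3.73091 μs; 2 hops → 7.46182 μs.
Propagation delays (d/s per hop): 0.190476, 32.95 μs; sum = 33.1405 μs.
End-to-end = 40.60 μs.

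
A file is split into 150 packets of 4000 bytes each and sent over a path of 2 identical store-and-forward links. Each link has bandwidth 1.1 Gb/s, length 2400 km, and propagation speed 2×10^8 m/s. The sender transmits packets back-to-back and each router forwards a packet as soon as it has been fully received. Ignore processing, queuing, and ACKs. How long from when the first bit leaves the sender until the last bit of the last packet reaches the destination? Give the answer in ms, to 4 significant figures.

28.39 ms

Per-hop transmission t_tx = L/R = 32000/1100000000 = 0.0290909 ms.
Per-hop propagation t_prop = 2400000/200000000 = 12 ms.
Pipeline fill: first packet needs 2·t_tx to clear all hops; remaining 149 packets each add one t_tx.
Total = (2+150-1)·t_tx + 2·t_prop = 151·0.0290909 + 2·12 = 28.39 ms.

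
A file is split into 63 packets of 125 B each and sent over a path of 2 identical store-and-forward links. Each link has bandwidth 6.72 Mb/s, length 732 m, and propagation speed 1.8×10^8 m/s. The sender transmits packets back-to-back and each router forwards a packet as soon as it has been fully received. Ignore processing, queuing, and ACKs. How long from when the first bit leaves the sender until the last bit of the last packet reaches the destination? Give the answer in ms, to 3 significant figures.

9.53 ms

Per-hop transmission t_tx = L/R = 1000/6720000 = 0.14881 ms.
Per-hop propagation t_prop = 732/180000000 = 0.00406667 ms.
Pipeline fill: first packet needs 2·t_tx to clear all hops; remaining 62 packets each add one t_tx.
Total = (2+63-1)·t_tx + 2·t_prop = 64·0.14881 + 2·0.00406667 = 9.53 ms.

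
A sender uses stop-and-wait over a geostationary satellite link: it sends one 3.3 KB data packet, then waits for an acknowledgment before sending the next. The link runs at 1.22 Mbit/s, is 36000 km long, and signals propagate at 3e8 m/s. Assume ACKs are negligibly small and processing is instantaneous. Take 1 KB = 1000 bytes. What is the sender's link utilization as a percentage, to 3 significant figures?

8.27 %

t_tx = L/R = 26400/1220000 = 0.0216393 s.
t_prop = 36000000/300000000 = 0.12 s; RTT = 0.24 s.
Cycle = t_tx + RTT = 0.261639 s.
Utilization = t_tx / cycle = 0.0216393/0.261639 = 8.27 %.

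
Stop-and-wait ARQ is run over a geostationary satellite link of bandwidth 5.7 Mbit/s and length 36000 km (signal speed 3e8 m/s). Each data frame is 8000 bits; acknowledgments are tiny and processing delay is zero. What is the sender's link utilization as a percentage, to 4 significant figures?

t_tx = L/R = 8000/5700000 = 0.00140351 s.
t_prop = 36000000/300000000 = 0.12 s; RTT = 0.24 s.
Cycle = t_tx + RTT = 0.241404 s.
Utilization = t_tx / cycle = 0.00140351/0.241404 = 0.5814 %.

0.5814 %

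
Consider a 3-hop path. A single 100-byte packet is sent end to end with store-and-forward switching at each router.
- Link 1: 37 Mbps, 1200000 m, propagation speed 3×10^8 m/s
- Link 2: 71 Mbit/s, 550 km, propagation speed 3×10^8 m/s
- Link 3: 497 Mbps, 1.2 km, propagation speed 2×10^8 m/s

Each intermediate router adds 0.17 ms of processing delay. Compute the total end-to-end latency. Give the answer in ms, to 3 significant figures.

L = 100 × 8 = 800 bits.
Transmission delays (L/R per hop): 0.0216216, 0.0112676, 0.00160966 ms; sum = 0.0344989 ms.
Propagation delays (d/s per hop): 4, 1.83333, 0.006 ms; sum = 5.83933 ms.
Processing at 2 router(s): 2 × 0.17 ms = 0.34 ms.
End-to-end = 6.21 ms.

6.21 ms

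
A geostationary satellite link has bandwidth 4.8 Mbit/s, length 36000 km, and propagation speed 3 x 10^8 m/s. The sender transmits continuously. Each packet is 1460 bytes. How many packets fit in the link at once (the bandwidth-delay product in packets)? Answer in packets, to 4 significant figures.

49.32 packets

Propagation delay = 36000000 / 300000000 = 0.12 s.
BDP = R × t_prop = 4800000 × 0.12 = 576000 bits.
In packets of 11680 bits: 49.32 packets.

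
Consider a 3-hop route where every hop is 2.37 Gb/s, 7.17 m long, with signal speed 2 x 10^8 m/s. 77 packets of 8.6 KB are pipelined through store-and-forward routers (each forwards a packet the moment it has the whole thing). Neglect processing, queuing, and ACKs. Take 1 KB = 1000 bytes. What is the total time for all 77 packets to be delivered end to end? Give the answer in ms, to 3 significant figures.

2.29 ms

Per-hop transmission t_tx = L/R = 68800/2370000000 = 0.0290295 ms.
Per-hop propagation t_prop = 7.17/200000000 = 3.585e-05 ms.
Pipeline fill: first packet needs 3·t_tx to clear all hops; remaining 76 packets each add one t_tx.
Total = (3+77-1)·t_tx + 3·t_prop = 79·0.0290295 + 3·3.585e-05 = 2.29 ms.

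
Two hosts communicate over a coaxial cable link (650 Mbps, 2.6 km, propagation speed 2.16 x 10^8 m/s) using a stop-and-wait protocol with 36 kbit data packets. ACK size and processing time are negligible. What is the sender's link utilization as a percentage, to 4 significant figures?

t_tx = L/R = 36000/650000000 = 5.53846e-05 s.
t_prop = 2600/216000000 = 1.2037e-05 s; RTT = 2.40741e-05 s.
Cycle = t_tx + RTT = 7.94587e-05 s.
Utilization = t_tx / cycle = 5.53846e-05/7.94587e-05 = 69.70 %.

69.70 %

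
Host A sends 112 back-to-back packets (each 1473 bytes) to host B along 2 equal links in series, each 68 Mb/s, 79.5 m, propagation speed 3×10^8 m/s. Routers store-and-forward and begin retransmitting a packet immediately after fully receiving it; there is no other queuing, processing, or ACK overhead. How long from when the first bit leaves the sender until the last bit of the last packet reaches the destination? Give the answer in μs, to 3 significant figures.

19600 μs

Per-hop transmission t_tx = L/R = 11784/68000000 = 173.294 μs.
Per-hop propagation t_prop = 79.5/300000000 = 0.265 μs.
Pipeline fill: first packet needs 2·t_tx to clear all hops; remaining 111 packets each add one t_tx.
Total = (2+112-1)·t_tx + 2·t_prop = 113·173.294 + 2·0.265 = 19600 μs.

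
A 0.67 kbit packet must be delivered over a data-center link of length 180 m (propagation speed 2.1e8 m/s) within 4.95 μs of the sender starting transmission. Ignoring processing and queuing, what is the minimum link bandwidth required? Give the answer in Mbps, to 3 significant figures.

164 Mbps

Propagation delay = 180 / 210000000 = 0.857143 μs.
Transmission budget = 4.95 − 0.857143 = 4.09286 μs.
R ≥ L / t_tx = 670 bits / 4.09286e-06 s = 164 Mbps.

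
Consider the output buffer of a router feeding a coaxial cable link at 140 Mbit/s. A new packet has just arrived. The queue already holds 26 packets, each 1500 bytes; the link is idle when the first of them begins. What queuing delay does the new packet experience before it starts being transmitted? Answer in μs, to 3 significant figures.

Each queued packet: L/R = 12000/140000000 = 85.7143 μs.
26 queued → 2228.57 μs.
Queuing delay = 2230 μs.

2230 μs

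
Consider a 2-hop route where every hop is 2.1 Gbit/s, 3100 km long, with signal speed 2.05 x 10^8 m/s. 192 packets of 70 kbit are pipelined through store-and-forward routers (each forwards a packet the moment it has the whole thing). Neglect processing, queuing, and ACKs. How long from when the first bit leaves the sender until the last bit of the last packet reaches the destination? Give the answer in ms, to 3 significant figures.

36.7 ms

Per-hop transmission t_tx = L/R = 70000/2100000000 = 0.0333333 ms.
Per-hop propagation t_prop = 3100000/2.05e+08 = 15.122 ms.
Pipeline fill: first packet needs 2·t_tx to clear all hops; remaining 191 packets each add one t_tx.
Total = (2+192-1)·t_tx + 2·t_prop = 193·0.0333333 + 2·15.122 = 36.7 ms.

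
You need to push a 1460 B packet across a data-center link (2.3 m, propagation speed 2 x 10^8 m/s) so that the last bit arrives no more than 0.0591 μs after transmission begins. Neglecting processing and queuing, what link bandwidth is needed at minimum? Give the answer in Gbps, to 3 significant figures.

245 Gbps

L = 11680 bits.
Propagation delay = 2.3 / 200000000 = 0.0115 μs.
Transmission budget = 0.0591 − 0.0115 = 0.0476 μs.
R ≥ L / t_tx = 11680 bits / 4.76e-08 s = 245 Gbps.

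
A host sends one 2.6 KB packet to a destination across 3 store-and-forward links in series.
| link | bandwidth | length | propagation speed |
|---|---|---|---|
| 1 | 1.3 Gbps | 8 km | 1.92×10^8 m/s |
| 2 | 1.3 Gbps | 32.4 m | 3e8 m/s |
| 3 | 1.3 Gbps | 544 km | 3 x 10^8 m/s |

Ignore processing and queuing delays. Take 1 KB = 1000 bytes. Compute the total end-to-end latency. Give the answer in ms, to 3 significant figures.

L = 20800 bits.
Transmission delay per hop = L/R = 20800/1300000000 = 0.016 ms; 3 hops → 0.048 ms.
Propagation delays (d/s per hop): 0.0416667, 0.000108, 1.81333 ms; sum = 1.85511 ms.
End-to-end = 1.90 ms.

1.90 ms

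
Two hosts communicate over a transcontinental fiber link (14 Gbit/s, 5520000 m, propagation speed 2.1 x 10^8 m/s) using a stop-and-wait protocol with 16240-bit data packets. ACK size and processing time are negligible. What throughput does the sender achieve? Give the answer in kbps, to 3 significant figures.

309 kbps

t_tx = L/R = 16240/14000000000 = 1.16e-06 s.
t_prop = 5520000/210000000 = 0.0262857 s; RTT = 0.0525714 s.
Cycle = t_tx + RTT = 0.0525726 s.
Throughput = L / cycle = 16240 / 0.0525726 = 309 kbps.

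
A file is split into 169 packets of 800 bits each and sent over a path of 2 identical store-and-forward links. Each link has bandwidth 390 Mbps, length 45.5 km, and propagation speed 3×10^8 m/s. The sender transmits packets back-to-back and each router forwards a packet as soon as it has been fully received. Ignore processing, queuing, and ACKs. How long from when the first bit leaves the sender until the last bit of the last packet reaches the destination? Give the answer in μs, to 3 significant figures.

652 μs

Per-hop transmission t_tx = L/R = 800/390000000 = 2.05128 μs.
Per-hop propagation t_prop = 45500/300000000 = 151.667 μs.
Pipeline fill: first packet needs 2·t_tx to clear all hops; remaining 168 packets each add one t_tx.
Total = (2+169-1)·t_tx + 2·t_prop = 170·2.05128 + 2·151.667 = 652 μs.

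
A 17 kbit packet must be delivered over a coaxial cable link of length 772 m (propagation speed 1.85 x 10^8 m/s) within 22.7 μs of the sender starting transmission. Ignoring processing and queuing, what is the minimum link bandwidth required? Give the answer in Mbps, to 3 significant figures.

Propagation delay = 772 / 185000000 = 4.17297 μs.
Transmission budget = 22.7 − 4.17297 = 18.527 μs.
R ≥ L / t_tx = 17000 bits / 1.8527e-05 s = 918 Mbps.

918 Mbps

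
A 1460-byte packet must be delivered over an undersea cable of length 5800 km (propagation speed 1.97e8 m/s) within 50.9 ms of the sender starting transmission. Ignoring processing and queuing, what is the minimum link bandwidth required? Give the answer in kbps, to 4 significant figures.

L = 11680 bits.
Propagation delay = 5800000 / 197000000 = 29.4416 ms.
Transmission budget = 50.9 − 29.4416 = 21.4584 ms.
R ≥ L / t_tx = 11680 bits / 0.0214584 s = 544.3 kbps.

544.3 kbps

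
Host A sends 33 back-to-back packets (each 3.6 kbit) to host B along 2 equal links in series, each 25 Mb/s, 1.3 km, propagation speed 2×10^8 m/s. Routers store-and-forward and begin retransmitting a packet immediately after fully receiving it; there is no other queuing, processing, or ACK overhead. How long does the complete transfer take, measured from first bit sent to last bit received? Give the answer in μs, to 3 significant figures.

4910 μs

Per-hop transmission t_tx = L/R = 3600/25000000 = 144 μs.
Per-hop propagation t_prop = 1300/200000000 = 6.5 μs.
Pipeline fill: first packet needs 2·t_tx to clear all hops; remaining 32 packets each add one t_tx.
Total = (2+33-1)·t_tx + 2·t_prop = 34·144 + 2·6.5 = 4910 μs.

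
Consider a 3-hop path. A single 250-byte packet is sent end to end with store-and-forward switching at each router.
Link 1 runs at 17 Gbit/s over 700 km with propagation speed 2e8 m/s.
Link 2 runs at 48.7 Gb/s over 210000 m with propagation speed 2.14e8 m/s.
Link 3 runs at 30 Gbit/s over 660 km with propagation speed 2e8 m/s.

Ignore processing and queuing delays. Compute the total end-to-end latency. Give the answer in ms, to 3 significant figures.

7.78 ms

L = 250 × 8 = 2000 bits.
Transmission delays (L/R per hop): 0.000117647, 4.10678e-05, 6.66667e-05 ms; sum = 0.000225381 ms.
Propagation delays (d/s per hop): 3.5, 0.981308, 3.3 ms; sum = 7.78131 ms.
End-to-end = 7.78 ms.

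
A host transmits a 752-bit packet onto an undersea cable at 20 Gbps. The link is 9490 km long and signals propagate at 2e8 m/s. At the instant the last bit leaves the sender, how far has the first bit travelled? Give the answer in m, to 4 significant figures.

t_tx = L/R = 752/20000000000 = 3.76e-08 s.
Distance = s × t_tx = 200000000 × 3.76e-08 = 7.520 m.

7.520 m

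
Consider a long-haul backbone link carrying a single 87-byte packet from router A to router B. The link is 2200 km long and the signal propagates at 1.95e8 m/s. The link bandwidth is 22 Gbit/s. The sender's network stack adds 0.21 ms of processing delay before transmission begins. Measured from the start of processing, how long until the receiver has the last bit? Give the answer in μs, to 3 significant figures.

L = 87 × 8 = 696 bits.
Transmission delay = L/R = 696 / 22000000000 = 0.0316364 μs.
Propagation delay = d/s = 2200000 m / 195000000 m/s = 11282.1 μs.
Plus processing delay 0.21 ms = 210 μs.
Total = 11500 μs.

11500 μs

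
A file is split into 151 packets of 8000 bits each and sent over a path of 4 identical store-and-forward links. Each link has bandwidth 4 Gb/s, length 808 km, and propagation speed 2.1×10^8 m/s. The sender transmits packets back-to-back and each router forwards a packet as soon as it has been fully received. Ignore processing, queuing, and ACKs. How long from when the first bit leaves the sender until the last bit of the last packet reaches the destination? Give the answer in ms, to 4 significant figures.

15.70 ms

Per-hop transmission t_tx = L/R = 8000/4000000000 = 0.002 ms.
Per-hop propagation t_prop = 808000/210000000 = 3.84762 ms.
Pipeline fill: first packet needs 4·t_tx to clear all hops; remaining 150 packets each add one t_tx.
Total = (4+151-1)·t_tx + 4·t_prop = 154·0.002 + 4·3.84762 = 15.70 ms.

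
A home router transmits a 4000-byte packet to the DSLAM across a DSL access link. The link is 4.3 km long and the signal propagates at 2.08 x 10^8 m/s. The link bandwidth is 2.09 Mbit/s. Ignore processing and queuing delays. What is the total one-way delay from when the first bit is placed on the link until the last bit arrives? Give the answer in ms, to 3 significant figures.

L = 4000 × 8 = 32000 bits.
Transmission delay = L/R = 32000 / 2.09e+06 = 15.311 ms.
Propagation delay = d/s = 4300 m / 208000000 m/s = 0.0206731 ms.
Total = 15.3 ms.

15.3 ms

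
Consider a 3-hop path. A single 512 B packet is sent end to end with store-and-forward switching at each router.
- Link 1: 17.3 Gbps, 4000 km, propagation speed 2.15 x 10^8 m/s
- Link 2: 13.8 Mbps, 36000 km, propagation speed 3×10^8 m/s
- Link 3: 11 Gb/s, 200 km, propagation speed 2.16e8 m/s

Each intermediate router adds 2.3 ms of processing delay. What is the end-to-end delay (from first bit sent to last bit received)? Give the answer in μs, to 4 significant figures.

L = 512 × 8 = 4096 bits.
Transmission delays (L/R per hop): 0.236763, 296.812, 0.372364 μs; sum = 297.421 μs.
Propagation delays (d/s per hop): 18604.7, 120000, 925.926 μs; sum = 139531 μs.
Processing at 2 router(s): 2 × 2.3 ms = 4600 μs.
End-to-end = 144400 μs.

144400 μs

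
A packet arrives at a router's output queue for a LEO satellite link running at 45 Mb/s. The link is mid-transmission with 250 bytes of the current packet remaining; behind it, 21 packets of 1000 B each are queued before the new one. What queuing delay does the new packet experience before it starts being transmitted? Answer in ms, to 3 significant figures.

Each queued packet: L/R = 8000/45000000 = 0.177778 ms.
21 queued → 3.73333 ms.
Plus remaining 2000 bits of current packet: 0.0444444 ms.
Queuing delay = 3.78 ms.

3.78 ms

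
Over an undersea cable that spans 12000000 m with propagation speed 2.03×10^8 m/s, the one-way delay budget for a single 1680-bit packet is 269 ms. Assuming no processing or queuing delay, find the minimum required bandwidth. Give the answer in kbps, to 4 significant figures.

Propagation delay = 12000000 / 2.03e+08 = 59.1133 ms.
Transmission budget = 269 − 59.1133 = 209.887 ms.
R ≥ L / t_tx = 1680 bits / 0.209887 s = 8.004 kbps.

8.004 kbps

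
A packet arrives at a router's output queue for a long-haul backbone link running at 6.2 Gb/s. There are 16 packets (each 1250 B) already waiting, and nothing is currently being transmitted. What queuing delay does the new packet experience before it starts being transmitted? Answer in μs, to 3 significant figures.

25.8 μs

Each queued packet: L/R = 10000/6200000000 = 1.6129 μs.
16 queued → 25.8065 μs.
Queuing delay = 25.8 μs.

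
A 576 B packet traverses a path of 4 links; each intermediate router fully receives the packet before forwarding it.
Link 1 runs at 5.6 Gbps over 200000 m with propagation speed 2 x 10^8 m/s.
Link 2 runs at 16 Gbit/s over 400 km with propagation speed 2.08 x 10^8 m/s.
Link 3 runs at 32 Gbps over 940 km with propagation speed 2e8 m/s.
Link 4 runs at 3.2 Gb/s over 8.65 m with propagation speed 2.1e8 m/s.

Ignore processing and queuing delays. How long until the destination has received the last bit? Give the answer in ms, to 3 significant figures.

7.63 ms

L = 576 × 8 = 4608 bits.
Transmission delays (L/R per hop): 0.000822857, 0.000288, 0.000144, 0.00144 ms; sum = 0.00269486 ms.
Propagation delays (d/s per hop): 1, 1.92308, 4.7, 4.11905e-05 ms; sum = 7.62312 ms.
End-to-end = 7.63 ms.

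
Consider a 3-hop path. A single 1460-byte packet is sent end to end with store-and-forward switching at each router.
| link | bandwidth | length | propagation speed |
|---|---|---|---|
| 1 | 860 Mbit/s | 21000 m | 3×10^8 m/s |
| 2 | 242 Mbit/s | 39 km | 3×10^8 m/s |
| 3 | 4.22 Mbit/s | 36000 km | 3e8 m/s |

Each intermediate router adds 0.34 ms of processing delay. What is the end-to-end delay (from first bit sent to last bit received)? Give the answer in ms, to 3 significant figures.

124 ms

L = 1460 × 8 = 11680 bits.
Transmission delays (L/R per hop): 0.0135814, 0.0482645, 2.76777 ms; sum = 2.82962 ms.
Propagation delays (d/s per hop): 0.07, 0.13, 120 ms; sum = 120.2 ms.
Processing at 2 router(s): 2 × 0.34 ms = 0.68 ms.
End-to-end = 124 ms.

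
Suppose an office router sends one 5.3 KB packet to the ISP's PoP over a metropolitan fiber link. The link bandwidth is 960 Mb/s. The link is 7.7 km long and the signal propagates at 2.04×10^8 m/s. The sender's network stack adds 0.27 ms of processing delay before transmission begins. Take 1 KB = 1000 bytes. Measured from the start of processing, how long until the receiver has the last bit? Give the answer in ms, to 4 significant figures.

0.3519 ms

L = 42400 bits.
Transmission delay = L/R = 42400 / 960000000 = 0.0441667 ms.
Propagation delay = d/s = 7700 m / 204000000 m/s = 0.0377451 ms.
Plus processing delay 0.27 ms = 0.27 ms.
Total = 0.3519 ms.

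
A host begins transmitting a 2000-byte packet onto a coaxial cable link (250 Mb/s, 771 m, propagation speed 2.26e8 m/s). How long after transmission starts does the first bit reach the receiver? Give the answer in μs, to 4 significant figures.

First bit experiences only propagation delay: d/s = 771/2.26e+08 = 3.412 μs.

3.412 μs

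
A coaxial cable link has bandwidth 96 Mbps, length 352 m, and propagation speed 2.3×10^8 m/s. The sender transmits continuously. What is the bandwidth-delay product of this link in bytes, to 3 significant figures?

Propagation delay = 352 / 2.3e+08 = 1.53043e-06 s.
BDP = R × t_prop = 96000000 × 1.53043e-06 = 146.922 bits.
In bytes: 146.922/8 = 18.4 bytes.

18.4 bytes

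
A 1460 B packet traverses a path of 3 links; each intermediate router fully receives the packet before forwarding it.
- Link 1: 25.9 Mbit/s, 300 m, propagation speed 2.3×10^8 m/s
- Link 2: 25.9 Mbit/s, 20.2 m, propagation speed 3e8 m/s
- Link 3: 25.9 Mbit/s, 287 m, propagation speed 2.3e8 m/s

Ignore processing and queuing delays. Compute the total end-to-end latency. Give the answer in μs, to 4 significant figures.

1356 μs

L = 1460 × 8 = 11680 bits.
Transmission delay per hop = L/R = 11680/25900000 = 450.965 μs; 3 hops → 1352.9 μs.
Propagation delays (d/s per hop): 1.30435, 0.0673333, 1.24783 μs; sum = 2.61951 μs.
End-to-end = 1356 μs.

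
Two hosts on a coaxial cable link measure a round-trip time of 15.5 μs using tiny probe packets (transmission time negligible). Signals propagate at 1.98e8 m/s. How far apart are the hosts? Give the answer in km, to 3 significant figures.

1.53 km

One-way propagation = RTT/2 = 7.75 μs.
d = s × t = 198000000 × 7.75e-06 = 1.53 km.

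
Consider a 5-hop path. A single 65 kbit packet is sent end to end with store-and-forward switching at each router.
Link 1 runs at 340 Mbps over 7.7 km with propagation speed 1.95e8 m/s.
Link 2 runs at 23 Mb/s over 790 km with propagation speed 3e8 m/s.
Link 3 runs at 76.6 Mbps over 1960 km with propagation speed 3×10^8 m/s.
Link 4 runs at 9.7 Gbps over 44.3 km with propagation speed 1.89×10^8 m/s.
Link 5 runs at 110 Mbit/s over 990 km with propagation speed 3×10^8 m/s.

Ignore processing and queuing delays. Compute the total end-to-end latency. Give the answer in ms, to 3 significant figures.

L = 65000 bits.
Transmission delays (L/R per hop): 0.191176, 2.82609, 0.848564, 0.00670103, 0.590909 ms; sum = 4.46344 ms.
Propagation delays (d/s per hop): 0.0394872, 2.63333, 6.53333, 0.234392, 3.3 ms; sum = 12.7405 ms.
End-to-end = 17.2 ms.

17.2 ms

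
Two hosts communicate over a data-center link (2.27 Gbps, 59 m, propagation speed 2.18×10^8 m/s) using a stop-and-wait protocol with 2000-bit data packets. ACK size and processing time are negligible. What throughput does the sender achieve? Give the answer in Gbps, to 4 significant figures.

1.406 Gbps

t_tx = L/R = 2000/2270000000 = 8.81057e-07 s.
t_prop = 59/2.18e+08 = 2.70642e-07 s; RTT = 5.41284e-07 s.
Cycle = t_tx + RTT = 1.42234e-06 s.
Throughput = L / cycle = 2000 / 1.42234e-06 = 1.406 Gbps.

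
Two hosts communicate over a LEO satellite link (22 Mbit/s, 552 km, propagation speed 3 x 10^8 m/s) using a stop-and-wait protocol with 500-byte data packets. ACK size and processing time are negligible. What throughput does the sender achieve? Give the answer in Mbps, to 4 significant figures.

t_tx = L/R = 4000/22000000 = 0.000181818 s.
t_prop = 552000/300000000 = 0.00184 s; RTT = 0.00368 s.
Cycle = t_tx + RTT = 0.00386182 s.
Throughput = L / cycle = 4000 / 0.00386182 = 1.036 Mbps.

1.036 Mbps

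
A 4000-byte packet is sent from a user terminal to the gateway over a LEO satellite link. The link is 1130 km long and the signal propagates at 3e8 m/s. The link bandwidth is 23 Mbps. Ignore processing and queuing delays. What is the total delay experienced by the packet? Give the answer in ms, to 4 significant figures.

5.158 ms

L = 4000 × 8 = 32000 bits.
Transmission delay = L/R = 32000 / 23000000 = 1.3913 ms.
Propagation delay = d/s = 1130000 m / 300000000 m/s = 3.76667 ms.
Total = 5.158 ms.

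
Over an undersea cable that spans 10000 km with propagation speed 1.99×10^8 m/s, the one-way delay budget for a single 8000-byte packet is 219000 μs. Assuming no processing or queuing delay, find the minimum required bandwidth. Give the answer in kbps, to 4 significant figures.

L = 64000 bits.
Propagation delay = 10000000 / 199000000 = 50251.3 μs.
Transmission budget = 219000 − 50251.3 = 168749 μs.
R ≥ L / t_tx = 64000 bits / 0.168749 s = 379.3 kbps.

379.3 kbps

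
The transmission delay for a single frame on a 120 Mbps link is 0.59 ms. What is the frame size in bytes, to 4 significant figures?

8850 bytes

L = R × t_tx = 120000000 b/s × 0.00059 s = 70800 bits.
In bytes: 70800 / 8 = 8850 bytes.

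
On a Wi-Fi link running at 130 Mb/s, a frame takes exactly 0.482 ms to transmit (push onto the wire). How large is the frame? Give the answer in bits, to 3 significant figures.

62700 bits

L = R × t_tx = 130000000 b/s × 0.000482 s = 62660 bits.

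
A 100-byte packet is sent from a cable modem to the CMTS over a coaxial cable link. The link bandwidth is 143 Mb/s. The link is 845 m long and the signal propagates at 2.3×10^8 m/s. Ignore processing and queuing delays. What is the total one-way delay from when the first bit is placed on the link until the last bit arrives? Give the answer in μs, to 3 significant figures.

L = 100 × 8 = 800 bits.
Transmission delay = L/R = 800 / 143000000 = 5.59441 μs.
Propagation delay = d/s = 845 m / 2.3e+08 m/s = 3.67391 μs.
Total = 9.27 μs.

9.27 μs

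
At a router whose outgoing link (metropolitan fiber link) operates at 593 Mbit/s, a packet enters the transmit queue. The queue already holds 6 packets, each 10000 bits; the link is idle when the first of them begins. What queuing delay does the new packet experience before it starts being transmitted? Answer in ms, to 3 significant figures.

0.101 ms

Each queued packet: L/R = 10000/593000000 = 0.0168634 ms.
6 queued → 0.10118 ms.
Queuing delay = 0.101 ms.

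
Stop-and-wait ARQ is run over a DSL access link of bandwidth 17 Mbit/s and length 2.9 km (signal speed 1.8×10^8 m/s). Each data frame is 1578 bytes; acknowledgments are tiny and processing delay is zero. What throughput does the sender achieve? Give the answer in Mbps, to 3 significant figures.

t_tx = L/R = 12624/17000000 = 0.000742588 s.
t_prop = 2900/180000000 = 1.61111e-05 s; RTT = 3.22222e-05 s.
Cycle = t_tx + RTT = 0.00077481 s.
Throughput = L / cycle = 12624 / 0.00077481 = 16.3 Mbps.

16.3 Mbps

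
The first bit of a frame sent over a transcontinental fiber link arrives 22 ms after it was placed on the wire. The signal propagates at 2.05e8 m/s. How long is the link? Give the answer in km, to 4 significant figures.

4510 km

d = s × t_prop = 2.05e+08 × 0.022 = 4510 km.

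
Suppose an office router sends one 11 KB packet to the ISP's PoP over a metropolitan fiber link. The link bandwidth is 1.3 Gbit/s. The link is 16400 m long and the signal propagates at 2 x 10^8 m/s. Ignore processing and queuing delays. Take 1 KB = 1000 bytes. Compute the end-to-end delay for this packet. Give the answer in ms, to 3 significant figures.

L = 88000 bits.
Transmission delay = L/R = 88000 / 1300000000 = 0.0676923 ms.
Propagation delay = d/s = 16400 m / 200000000 m/s = 0.082 ms.
Total = 0.150 ms.

0.150 ms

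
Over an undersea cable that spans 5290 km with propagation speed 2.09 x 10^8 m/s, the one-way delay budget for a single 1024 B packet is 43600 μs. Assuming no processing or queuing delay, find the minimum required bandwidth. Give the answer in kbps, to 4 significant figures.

L = 8192 bits.
Propagation delay = 5290000 / 209000000 = 25311 μs.
Transmission budget = 43600 − 25311 = 18289 μs.
R ≥ L / t_tx = 8192 bits / 0.018289 s = 447.9 kbps.

447.9 kbps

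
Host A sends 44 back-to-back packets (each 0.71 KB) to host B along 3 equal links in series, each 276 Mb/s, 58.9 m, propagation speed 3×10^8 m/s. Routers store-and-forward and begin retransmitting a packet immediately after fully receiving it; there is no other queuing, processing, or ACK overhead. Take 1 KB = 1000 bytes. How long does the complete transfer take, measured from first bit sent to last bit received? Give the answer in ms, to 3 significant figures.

0.947 ms

Per-hop transmission t_tx = L/R = 5680/276000000 = 0.0205797 ms.
Per-hop propagation t_prop = 58.9/300000000 = 0.000196333 ms.
Pipeline fill: first packet needs 3·t_tx to clear all hops; remaining 43 packets each add one t_tx.
Total = (3+44-1)·t_tx + 3·t_prop = 46·0.0205797 + 3·0.000196333 = 0.947 ms.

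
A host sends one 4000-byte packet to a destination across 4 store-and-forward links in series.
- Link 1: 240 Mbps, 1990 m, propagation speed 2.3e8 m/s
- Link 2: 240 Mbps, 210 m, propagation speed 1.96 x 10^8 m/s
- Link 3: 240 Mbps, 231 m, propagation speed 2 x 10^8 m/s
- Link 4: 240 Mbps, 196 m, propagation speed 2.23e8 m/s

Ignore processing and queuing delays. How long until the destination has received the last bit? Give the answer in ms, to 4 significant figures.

L = 4000 × 8 = 32000 bits.
Transmission delay per hop = L/R = 32000/240000000 = 0.133333 ms; 4 hops → 0.533333 ms.
Propagation delays (d/s per hop): 0.00865217, 0.00107143, 0.001155, 0.000878924 ms; sum = 0.0117575 ms.
End-to-end = 0.5451 ms.

0.5451 ms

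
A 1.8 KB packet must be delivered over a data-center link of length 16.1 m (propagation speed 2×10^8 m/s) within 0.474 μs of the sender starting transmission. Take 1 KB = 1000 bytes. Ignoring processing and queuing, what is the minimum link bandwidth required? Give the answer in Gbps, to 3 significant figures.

36.6 Gbps

L = 14400 bits.
Propagation delay = 16.1 / 200000000 = 0.0805 μs.
Transmission budget = 0.474 − 0.0805 = 0.3935 μs.
R ≥ L / t_tx = 14400 bits / 3.935e-07 s = 36.6 Gbps.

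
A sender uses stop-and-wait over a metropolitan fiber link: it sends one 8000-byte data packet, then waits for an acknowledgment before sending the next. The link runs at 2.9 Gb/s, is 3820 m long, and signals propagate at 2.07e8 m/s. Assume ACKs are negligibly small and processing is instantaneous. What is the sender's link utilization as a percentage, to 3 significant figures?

37.4 %

t_tx = L/R = 64000/2900000000 = 2.2069e-05 s.
t_prop = 3820/2.07e+08 = 1.84541e-05 s; RTT = 3.69082e-05 s.
Cycle = t_tx + RTT = 5.89772e-05 s.
Utilization = t_tx / cycle = 2.2069e-05/5.89772e-05 = 37.4 %.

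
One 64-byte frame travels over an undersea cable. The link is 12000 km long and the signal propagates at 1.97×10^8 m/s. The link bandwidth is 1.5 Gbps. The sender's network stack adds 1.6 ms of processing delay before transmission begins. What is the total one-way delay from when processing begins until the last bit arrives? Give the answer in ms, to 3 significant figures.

L = 64 × 8 = 512 bits.
Transmission delay = L/R = 512 / 1500000000 = 0.000341333 ms.
Propagation delay = d/s = 12000000 m / 197000000 m/s = 60.9137 ms.
Plus processing delay 1.6 ms = 1.6 ms.
Total = 62.5 ms.

62.5 ms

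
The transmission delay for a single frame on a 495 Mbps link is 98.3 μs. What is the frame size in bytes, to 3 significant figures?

6080 bytes

L = R × t_tx = 495000000 b/s × 9.83e-05 s = 48658.5 bits.
In bytes: 48658.5 / 8 = 6080 bytes.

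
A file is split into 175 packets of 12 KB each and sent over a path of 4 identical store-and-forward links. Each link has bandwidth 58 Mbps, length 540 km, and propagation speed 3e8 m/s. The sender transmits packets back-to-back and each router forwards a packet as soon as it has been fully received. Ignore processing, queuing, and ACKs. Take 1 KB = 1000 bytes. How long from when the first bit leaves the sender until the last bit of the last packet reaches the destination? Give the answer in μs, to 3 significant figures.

Per-hop transmission t_tx = L/R = 96000/58000000 = 1655.17 μs.
Per-hop propagation t_prop = 540000/300000000 = 1800 μs.
Pipeline fill: first packet needs 4·t_tx to clear all hops; remaining 174 packets each add one t_tx.
Total = (4+175-1)·t_tx + 4·t_prop = 178·1655.17 + 4·1800 = 302000 μs.

302000 μs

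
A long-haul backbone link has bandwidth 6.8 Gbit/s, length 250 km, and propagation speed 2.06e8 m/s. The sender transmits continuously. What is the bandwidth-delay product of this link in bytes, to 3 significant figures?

1030000 bytes

Propagation delay = 250000 / 206000000 = 0.00121359 s.
BDP = R × t_prop = 6800000000 × 0.00121359 = 8252430 bits.
In bytes: 8252430/8 = 1030000 bytes.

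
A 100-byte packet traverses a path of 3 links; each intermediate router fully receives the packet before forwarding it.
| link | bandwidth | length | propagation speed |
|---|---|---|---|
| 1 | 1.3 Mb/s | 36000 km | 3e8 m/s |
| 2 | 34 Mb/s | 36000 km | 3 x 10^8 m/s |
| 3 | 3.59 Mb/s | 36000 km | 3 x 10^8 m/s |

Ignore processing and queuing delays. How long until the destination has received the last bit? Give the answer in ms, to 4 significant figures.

360.9 ms

L = 100 × 8 = 800 bits.
Transmission delays (L/R per hop): 0.615385, 0.0235294, 0.222841 ms; sum = 0.861755 ms.
Propagation delays (d/s per hop): 120, 120, 120 ms; sum = 360 ms.
End-to-end = 360.9 ms.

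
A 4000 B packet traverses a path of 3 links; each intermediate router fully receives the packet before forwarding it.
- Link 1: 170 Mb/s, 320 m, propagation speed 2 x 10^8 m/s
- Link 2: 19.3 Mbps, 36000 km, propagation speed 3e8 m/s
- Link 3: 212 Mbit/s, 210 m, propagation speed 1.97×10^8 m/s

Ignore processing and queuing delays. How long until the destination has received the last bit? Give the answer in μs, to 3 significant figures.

L = 4000 × 8 = 32000 bits.
Transmission delays (L/R per hop): 188.235, 1658.03, 150.943 μs; sum = 1997.21 μs.
Propagation delays (d/s per hop): 1.6, 120000, 1.06599 μs; sum = 120003 μs.
End-to-end = 122000 μs.

122000 μs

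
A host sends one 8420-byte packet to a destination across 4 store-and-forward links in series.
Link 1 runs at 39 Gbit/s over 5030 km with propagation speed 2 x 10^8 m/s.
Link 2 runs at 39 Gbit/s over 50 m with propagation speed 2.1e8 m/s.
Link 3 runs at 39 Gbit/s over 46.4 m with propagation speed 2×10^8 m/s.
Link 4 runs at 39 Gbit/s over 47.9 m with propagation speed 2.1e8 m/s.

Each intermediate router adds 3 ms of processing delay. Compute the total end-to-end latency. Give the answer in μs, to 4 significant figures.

34160 μs

L = 8420 × 8 = 67360 bits.
Transmission delay per hop = L/R = 67360/39000000000 = 1.72718 μs; 4 hops → 6.90872 μs.
Propagation delays (d/s per hop): 25150, 0.238095, 0.232, 0.228095 μs; sum = 25150.7 μs.
Processing at 3 router(s): 3 × 3 ms = 9000 μs.
End-to-end = 34160 μs.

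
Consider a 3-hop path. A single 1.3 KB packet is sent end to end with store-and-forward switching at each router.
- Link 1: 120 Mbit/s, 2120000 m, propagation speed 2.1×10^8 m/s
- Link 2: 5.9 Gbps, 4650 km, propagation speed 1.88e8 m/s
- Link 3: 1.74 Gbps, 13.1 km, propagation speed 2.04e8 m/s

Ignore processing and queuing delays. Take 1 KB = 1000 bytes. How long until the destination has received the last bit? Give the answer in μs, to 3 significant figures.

35000 μs

L = 10400 bits.
Transmission delays (L/R per hop): 86.6667, 1.76271, 5.97701 μs; sum = 94.4064 μs.
Propagation delays (d/s per hop): 10095.2, 24734, 64.2157 μs; sum = 34893.5 μs.
End-to-end = 35000 μs.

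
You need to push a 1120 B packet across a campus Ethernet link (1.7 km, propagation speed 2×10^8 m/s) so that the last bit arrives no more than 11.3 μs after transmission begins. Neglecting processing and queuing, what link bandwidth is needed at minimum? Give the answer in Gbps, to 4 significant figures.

3.200 Gbps

L = 8960 bits.
Propagation delay = 1700 / 200000000 = 8.5 μs.
Transmission budget = 11.3 − 8.5 = 2.8 μs.
R ≥ L / t_tx = 8960 bits / 2.8e-06 s = 3.200 Gbps.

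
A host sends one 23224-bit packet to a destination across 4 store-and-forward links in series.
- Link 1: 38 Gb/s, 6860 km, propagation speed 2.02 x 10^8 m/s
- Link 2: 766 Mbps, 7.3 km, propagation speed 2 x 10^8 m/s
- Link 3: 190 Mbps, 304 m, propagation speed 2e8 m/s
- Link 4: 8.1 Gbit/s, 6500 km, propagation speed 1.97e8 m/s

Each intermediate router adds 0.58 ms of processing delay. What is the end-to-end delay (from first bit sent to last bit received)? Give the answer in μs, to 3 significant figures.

68900 μs

Transmission delays (L/R per hop): 0.611158, 30.3185, 122.232, 2.86716 μs; sum = 156.028 μs.
Propagation delays (d/s per hop): 33960.4, 36.5, 1.52, 32994.9 μs; sum = 66993.3 μs.
Processing at 3 router(s): 3 × 0.58 ms = 1740 μs.
End-to-end = 68900 μs.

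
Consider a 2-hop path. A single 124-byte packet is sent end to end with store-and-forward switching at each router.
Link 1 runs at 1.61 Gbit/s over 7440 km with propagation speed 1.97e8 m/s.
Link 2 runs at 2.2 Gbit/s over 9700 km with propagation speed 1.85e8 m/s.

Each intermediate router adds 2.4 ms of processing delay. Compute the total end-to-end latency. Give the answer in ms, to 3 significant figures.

L = 124 × 8 = 992 bits.
Transmission delays (L/R per hop): 0.000616149, 0.000450909 ms; sum = 0.00106706 ms.
Propagation delays (d/s per hop): 37.7665, 52.4324 ms; sum = 90.1989 ms.
Processing at 1 router(s): 1 × 2.4 ms = 2.4 ms.
End-to-end = 92.6 ms.

92.6 ms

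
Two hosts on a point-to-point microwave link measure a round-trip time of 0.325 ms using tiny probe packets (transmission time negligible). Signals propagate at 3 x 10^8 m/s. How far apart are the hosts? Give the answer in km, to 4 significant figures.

48.75 km

One-way propagation = RTT/2 = 0.1625 ms.
d = s × t = 300000000 × 0.0001625 = 48.75 km.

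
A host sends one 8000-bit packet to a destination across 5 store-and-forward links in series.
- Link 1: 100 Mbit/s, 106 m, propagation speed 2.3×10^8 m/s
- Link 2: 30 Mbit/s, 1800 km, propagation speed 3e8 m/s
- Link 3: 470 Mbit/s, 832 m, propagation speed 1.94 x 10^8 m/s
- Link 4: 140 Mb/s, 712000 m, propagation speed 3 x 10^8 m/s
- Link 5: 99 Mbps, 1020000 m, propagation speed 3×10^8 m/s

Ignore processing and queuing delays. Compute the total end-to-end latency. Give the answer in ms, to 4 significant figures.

Transmission delays (L/R per hop): 0.08, 0.266667, 0.0170213, 0.0571429, 0.0808081 ms; sum = 0.501639 ms.
Propagation delays (d/s per hop): 0.00046087, 6, 0.00428866, 2.37333, 3.4 ms; sum = 11.7781 ms.
End-to-end = 12.28 ms.

12.28 ms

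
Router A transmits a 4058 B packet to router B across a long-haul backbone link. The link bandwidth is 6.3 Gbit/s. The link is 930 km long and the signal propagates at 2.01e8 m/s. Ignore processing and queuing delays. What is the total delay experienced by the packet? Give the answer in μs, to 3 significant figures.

L = 4058 × 8 = 32464 bits.
Transmission delay = L/R = 32464 / 6300000000 = 5.15302 μs.
Propagation delay = d/s = 930000 m / 2.01e+08 m/s = 4626.87 μs.
Total = 4630 μs.

4630 μs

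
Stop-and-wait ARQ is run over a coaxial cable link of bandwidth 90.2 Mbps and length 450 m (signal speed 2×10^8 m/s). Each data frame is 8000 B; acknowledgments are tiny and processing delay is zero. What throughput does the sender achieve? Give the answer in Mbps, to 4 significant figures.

89.63 Mbps

t_tx = L/R = 64000/90200000 = 0.000709534 s.
t_prop = 450/200000000 = 2.25e-06 s; RTT = 4.5e-06 s.
Cycle = t_tx + RTT = 0.000714034 s.
Throughput = L / cycle = 64000 / 0.000714034 = 89.63 Mbps.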